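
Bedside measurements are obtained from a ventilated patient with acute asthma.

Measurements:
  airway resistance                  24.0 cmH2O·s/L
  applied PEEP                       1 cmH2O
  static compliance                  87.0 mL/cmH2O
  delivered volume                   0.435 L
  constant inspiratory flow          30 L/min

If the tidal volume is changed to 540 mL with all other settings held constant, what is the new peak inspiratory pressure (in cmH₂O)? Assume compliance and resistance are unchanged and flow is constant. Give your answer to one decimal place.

Flow: 30 L/min ÷ 60 = 0.5 L/s.
PIP = Vt/C + R·V̇ + PEEP (constant-flow equation of motion).
Only the elastic term changes: ΔPIP = ΔVt / C = (540 − 435) / 87.0 = 1.207 cmH2O.
Original PIP = 435/87.0 + 24.0×0.5 + 1 = 18.0 cmH2O; new PIP = 18.0 + (1.207) = 19.207 cmH2O.

19.2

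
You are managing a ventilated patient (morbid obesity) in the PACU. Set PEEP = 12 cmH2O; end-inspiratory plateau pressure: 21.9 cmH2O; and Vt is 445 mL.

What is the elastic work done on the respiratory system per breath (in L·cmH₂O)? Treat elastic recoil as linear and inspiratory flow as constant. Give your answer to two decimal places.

2.20

Elastic work ≈ ½ × (Pplat − PEEP) × Vt = 0.5 × (21.9 − 12) × 0.445 L = 0.5 × 9.9 × 0.445 = 2.203 L·cmH2O.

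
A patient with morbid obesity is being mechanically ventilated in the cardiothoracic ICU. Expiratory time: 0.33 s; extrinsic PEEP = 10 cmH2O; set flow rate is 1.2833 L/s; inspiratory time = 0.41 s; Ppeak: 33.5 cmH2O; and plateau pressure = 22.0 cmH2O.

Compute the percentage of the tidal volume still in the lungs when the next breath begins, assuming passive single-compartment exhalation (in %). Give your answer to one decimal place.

Vt = flow × Ti = 1.2833 L/s × 0.41 s × 1000 mL/L = 526.15 mL.
R = (PIP − Pplat)/V̇ = (33.5 − 22.0) / 1.2833 = 11.5/1.2833 = 8.961 cmH2O·s/L.
C = Vt/(Pplat − PEEP) = 526.15 / (22.0 − 10) = 526.15/12.0 = 43.846 mL/cmH2O.
τ = R × C = 8.961 × 0.04385 L/cmH2O = 0.3929 s.
Fraction remaining at end-expiration = e^(−Te/τ) = e^(−0.33/0.3929) = 0.4318 → 43.18%.

43.2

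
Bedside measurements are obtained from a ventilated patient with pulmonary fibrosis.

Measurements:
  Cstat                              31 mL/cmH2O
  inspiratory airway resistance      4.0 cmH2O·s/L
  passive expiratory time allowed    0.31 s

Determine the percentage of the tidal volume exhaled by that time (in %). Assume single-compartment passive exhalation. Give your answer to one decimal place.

τ = R × C = 4.0 × 31 mL/cmH2O = 4.0 × 0.031 L/cmH2O = 0.124 s.
Passive exhalation: V(t)/V₀ = e^(−t/τ) = e^(−0.31/0.124) = 0.08208.
Fraction exhaled = 1 − 0.08208 = 0.9179 → 91.79%.

91.8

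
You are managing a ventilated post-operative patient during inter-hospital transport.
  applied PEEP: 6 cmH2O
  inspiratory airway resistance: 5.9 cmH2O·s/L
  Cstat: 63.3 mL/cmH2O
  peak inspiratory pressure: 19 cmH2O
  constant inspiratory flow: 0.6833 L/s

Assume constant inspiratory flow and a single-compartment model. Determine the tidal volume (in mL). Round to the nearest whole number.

568

Equation of motion (constant flow): PIP = Vt/C + R·V̇ + PEEP.
Vt/C = PIP − R·V̇ − PEEP = 19 − 4.031 − 6 = 8.969 cmH2O.
Vt = C × 8.969 = 63.3 × 8.969 = 567.74 mL.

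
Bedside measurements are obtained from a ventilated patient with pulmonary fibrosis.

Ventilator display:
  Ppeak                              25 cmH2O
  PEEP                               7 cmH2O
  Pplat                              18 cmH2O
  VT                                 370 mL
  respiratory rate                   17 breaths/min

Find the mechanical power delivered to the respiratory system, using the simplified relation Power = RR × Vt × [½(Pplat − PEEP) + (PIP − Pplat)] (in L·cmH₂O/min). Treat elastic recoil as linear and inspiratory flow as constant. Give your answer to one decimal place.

Per-breath work = Vt × [½(Pplat−PEEP) + (PIP−Pplat)] = 0.370 × [0.5×11.0 + 7.0] = 0.370 × 12.5 = 4.625 L·cmH2O.
Power = 17 × 4.625 = 78.625 L·cmH2O/min.

78.6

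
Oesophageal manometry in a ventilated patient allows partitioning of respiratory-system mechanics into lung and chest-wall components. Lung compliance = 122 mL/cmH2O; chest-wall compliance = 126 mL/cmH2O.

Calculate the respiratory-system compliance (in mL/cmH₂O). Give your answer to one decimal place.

62.0

Lung and chest wall are elastances in series: 1/Crs = 1/CL + 1/Ccw.
1/Crs = 1/122 + 1/126 = 0.01613.
Crs = 61.996 mL/cmH2O.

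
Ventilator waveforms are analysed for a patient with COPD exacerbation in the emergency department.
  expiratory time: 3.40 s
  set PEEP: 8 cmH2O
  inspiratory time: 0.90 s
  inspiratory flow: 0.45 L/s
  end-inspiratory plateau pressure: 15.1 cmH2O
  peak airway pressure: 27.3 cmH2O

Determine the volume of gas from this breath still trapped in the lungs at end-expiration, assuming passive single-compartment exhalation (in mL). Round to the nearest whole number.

45

Vt = flow × Ti = 0.45 L/s × 0.90 s × 1000 mL/L = 405.0 mL.
R = (PIP − Pplat)/V̇ = (27.3 − 15.1) / 0.45 = 12.2/0.45 = 27.111 cmH2O·s/L.
C = Vt/(Pplat − PEEP) = 405.0 / (15.1 − 8) = 405.0/7.1 = 57.042 mL/cmH2O.
τ = R × C = 27.111 × 0.05704 L/cmH2O = 1.546 s.
Fraction remaining = e^(−Te/τ) = e^(−3.40/1.546) = 0.1109.
Trapped volume = 405.0 × 0.1109 = 44.915 mL.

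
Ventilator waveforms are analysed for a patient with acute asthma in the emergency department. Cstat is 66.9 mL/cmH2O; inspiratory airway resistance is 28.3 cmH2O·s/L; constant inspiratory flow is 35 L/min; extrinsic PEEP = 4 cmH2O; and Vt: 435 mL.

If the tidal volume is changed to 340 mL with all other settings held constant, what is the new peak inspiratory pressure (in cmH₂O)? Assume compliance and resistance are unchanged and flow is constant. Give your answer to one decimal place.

25.6

Flow: 35 L/min ÷ 60 = 0.5833 L/s.
PIP = Vt/C + R·V̇ + PEEP (constant-flow equation of motion).
Only the elastic term changes: ΔPIP = ΔVt / C = (340 − 435) / 66.9 = -1.42 cmH2O.
Original PIP = 435/66.9 + 28.3×0.5833 + 4 = 27.01 cmH2O; new PIP = 27.01 + (-1.42) = 25.59 cmH2O.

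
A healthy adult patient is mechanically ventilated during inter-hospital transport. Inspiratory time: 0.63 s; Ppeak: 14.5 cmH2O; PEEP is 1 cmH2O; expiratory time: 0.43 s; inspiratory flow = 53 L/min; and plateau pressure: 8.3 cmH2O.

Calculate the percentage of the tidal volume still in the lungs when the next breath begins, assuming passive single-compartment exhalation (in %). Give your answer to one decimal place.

Flow: 53 L/min ÷ 60 = 0.8833 L/s.
Vt = flow × Ti = 0.8833 L/s × 0.63 s × 1000 mL/L = 556.48 mL.
R = (PIP − Pplat)/V̇ = (14.5 − 8.3) / 0.8833 = 6.2/0.8833 = 7.019 cmH2O·s/L.
C = Vt/(Pplat − PEEP) = 556.48 / (8.3 − 1) = 556.48/7.3 = 76.23 mL/cmH2O.
τ = R × C = 7.019 × 0.07623 L/cmH2O = 0.5351 s.
Fraction remaining at end-expiration = e^(−Te/τ) = e^(−0.43/0.5351) = 0.4477 → 44.77%.

44.8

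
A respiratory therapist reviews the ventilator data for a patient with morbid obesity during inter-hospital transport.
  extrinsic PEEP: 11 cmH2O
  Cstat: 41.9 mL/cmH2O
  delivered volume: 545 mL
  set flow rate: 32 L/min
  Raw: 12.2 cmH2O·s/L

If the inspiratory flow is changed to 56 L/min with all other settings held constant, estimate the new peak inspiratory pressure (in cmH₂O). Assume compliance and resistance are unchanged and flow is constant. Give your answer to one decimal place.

Flow: 32 L/min ÷ 60 = 0.5333 L/s.
New flow: 56 L/min ÷ 60 = 0.9333 L/s.
PIP = Vt/C + R·V̇ + PEEP (constant-flow equation of motion).
Only the resistive term changes: ΔPIP = R × ΔV̇ = 12.2 × (0.9333 − 0.5333) = 12.2 × 0.4 = 4.88 cmH2O.
Original PIP = 545/41.9 + 12.2×0.5333 + 11 = 30.513 cmH2O; new PIP = 30.513 + (4.88) = 35.393 cmH2O.

35.4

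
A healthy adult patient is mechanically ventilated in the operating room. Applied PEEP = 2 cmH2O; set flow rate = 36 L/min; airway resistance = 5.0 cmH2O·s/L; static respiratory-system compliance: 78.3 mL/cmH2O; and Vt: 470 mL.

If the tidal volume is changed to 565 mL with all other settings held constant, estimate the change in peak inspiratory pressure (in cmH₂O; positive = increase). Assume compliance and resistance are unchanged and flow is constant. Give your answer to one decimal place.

PIP = Vt/C + R·V̇ + PEEP (constant-flow equation of motion).
Only the elastic term changes: ΔPIP = ΔVt / C = (565 − 470) / 78.3 = 1.213 cmH2O.

1.2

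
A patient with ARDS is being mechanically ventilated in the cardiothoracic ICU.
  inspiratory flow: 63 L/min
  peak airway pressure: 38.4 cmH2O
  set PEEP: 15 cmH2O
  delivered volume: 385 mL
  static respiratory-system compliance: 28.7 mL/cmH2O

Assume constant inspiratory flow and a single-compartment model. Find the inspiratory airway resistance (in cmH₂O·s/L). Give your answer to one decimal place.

9.5

Flow: 63 L/min ÷ 60 = 1.05 L/s.
Equation of motion (constant flow): PIP = Vt/C + R·V̇ + PEEP.
R·V̇ = PIP − Vt/C − PEEP = 38.4 − 385/28.7 − 15 = 38.4 − 13.415 − 15 = 9.985 cmH2O.
R = 9.985 / 1.05 = 9.51 cmH2O·s/L.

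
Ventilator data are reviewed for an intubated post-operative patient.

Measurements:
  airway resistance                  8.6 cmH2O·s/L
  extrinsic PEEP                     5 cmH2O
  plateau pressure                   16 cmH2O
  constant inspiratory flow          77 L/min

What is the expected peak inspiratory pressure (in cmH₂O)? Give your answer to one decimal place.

27.0

Flow: 77 L/min ÷ 60 = 1.2833 L/s.
PIP = Pplat + Raw × flow = 16 + 8.6 × 1.2833 = 16 + 11.036 = 27.036 cmH2O.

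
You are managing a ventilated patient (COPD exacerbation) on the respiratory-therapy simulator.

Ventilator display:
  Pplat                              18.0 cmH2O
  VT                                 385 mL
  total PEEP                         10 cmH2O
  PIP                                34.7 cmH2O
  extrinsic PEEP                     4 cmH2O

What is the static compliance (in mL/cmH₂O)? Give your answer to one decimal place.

48.1

End-expiratory occlusion gives total PEEP = 10 cmH2O (intrinsic PEEP = 10 − 4 = 6). Use total PEEP for the elastic gradient.
Cstat = Vt / (Pplat − PEEPtotal) = 385 / (18.0 − 10) = 385 / 8.0 = 48.125 mL/cmH2O.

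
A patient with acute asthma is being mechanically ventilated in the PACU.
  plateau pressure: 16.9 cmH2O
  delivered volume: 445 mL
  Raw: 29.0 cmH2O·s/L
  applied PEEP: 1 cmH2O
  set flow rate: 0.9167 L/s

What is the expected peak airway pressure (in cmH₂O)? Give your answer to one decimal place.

43.5

PIP = Pplat + Raw × flow = 16.9 + 29.0 × 0.9167 = 16.9 + 26.584 = 43.484 cmH2O.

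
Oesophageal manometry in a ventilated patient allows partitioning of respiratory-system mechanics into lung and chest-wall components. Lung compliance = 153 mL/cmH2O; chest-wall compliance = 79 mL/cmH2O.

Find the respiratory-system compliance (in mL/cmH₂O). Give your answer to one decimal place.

Lung and chest wall are elastances in series: 1/Crs = 1/CL + 1/Ccw.
1/Crs = 1/153 + 1/79 = 0.01919.
Crs = 52.11 mL/cmH2O.

52.1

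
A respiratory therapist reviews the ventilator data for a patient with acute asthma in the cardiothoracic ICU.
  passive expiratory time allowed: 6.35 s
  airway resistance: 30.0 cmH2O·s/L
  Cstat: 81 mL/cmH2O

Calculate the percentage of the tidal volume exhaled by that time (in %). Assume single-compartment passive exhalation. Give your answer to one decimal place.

τ = R × C = 30.0 × 81 mL/cmH2O = 30.0 × 0.081 L/cmH2O = 2.43 s.
Passive exhalation: V(t)/V₀ = e^(−t/τ) = e^(−6.35/2.43) = 0.0733.
Fraction exhaled = 1 − 0.0733 = 0.9267 → 92.67%.

92.7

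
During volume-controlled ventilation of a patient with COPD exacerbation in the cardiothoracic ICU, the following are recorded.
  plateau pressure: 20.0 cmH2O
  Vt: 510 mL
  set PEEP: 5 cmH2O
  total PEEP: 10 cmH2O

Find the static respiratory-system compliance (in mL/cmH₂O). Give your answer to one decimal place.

51.0

End-expiratory occlusion gives total PEEP = 10 cmH2O (intrinsic PEEP = 10 − 5 = 5). Use total PEEP for the elastic gradient.
Cstat = Vt / (Pplat − PEEPtotal) = 510 / (20.0 − 10) = 510 / 10.0 = 51.0 mL/cmH2O.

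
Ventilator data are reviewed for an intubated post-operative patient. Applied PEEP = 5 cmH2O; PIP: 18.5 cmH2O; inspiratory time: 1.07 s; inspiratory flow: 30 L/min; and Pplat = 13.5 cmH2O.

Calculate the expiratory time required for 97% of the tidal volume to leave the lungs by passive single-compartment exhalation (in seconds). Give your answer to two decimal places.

Flow: 30 L/min ÷ 60 = 0.5 L/s.
Vt = flow × Ti = 0.5 L/s × 1.07 s × 1000 mL/L = 535.0 mL.
R = (PIP − Pplat)/V̇ = (18.5 − 13.5) / 0.5 = 5.0/0.5 = 10.0 cmH2O·s/L.
C = Vt/(Pplat − PEEP) = 535.0 / (13.5 − 5) = 535.0/8.5 = 62.941 mL/cmH2O.
τ = R × C = 10.0 × 0.06294 L/cmH2O = 0.6294 s.
t = −τ·ln(1 − 0.97) = −0.6294·ln(0.03) = 2.207 s.

2.21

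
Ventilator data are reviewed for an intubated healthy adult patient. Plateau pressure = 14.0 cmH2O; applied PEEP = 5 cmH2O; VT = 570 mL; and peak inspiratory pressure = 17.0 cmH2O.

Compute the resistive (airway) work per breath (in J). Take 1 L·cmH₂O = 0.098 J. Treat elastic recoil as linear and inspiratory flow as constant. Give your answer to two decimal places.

0.17

With constant inspiratory flow the resistive pressure is constant at PIP − Pplat = 17.0 − 14.0 = 3.0 cmH2O, so resistive work = 3.0 × 0.570 = 1.71 L·cmH2O.
× 0.098 J/(L·cmH2O) → 0.1676 J.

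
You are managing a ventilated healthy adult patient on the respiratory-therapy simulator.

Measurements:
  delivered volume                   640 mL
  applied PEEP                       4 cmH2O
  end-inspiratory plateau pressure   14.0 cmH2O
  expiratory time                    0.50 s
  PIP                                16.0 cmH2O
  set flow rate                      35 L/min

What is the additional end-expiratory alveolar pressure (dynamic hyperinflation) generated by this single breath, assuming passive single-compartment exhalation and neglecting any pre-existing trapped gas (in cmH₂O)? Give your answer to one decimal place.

1.0

Flow: 35 L/min ÷ 60 = 0.5833 L/s.
R = (PIP − Pplat)/V̇ = (16.0 − 14.0) / 0.5833 = 2.0/0.5833 = 3.429 cmH2O·s/L.
C = Vt/(Pplat − PEEP) = 640.0 / (14.0 − 4) = 640.0/10.0 = 64.0 mL/cmH2O.
τ = R × C = 3.429 × 0.064 L/cmH2O = 0.2195 s.
Fraction remaining = e^(−Te/τ) = e^(−0.50/0.2195) = 0.1025; trapped volume = 640.0 × 0.1025 = 65.6 mL.
Additional alveolar pressure from trapping ≈ V_trapped / C = 65.6 / 64.0 = 1.025 cmH2O.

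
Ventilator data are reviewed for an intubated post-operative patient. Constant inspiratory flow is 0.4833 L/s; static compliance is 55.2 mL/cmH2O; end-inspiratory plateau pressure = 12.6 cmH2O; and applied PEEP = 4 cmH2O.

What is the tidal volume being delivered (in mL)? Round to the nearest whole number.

475

Vt = Cstat × (Pplat − PEEP) = 55.2 × (12.6 − 4) = 55.2 × 8.6 = 474.72 mL.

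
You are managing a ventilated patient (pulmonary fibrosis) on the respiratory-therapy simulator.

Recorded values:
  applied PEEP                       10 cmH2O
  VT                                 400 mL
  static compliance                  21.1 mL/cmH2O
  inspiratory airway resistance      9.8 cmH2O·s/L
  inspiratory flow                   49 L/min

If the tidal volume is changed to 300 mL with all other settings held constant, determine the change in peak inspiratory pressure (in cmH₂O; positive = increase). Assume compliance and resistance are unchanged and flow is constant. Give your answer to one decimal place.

-4.7

PIP = Vt/C + R·V̇ + PEEP (constant-flow equation of motion).
Only the elastic term changes: ΔPIP = ΔVt / C = (300 − 400) / 21.1 = -4.739 cmH2O.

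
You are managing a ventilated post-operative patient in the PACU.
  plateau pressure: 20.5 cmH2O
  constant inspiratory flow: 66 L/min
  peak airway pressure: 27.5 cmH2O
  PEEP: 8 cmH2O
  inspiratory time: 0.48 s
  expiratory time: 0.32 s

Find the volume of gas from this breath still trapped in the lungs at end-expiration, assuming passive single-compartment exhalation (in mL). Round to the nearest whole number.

161

Flow: 66 L/min ÷ 60 = 1.1 L/s.
Vt = flow × Ti = 1.1 L/s × 0.48 s × 1000 mL/L = 528.0 mL.
R = (PIP − Pplat)/V̇ = (27.5 − 20.5) / 1.1 = 7.0/1.1 = 6.364 cmH2O·s/L.
C = Vt/(Pplat − PEEP) = 528.0 / (20.5 − 8) = 528.0/12.5 = 42.24 mL/cmH2O.
τ = R × C = 6.364 × 0.04224 L/cmH2O = 0.2688 s.
Fraction remaining = e^(−Te/τ) = e^(−0.32/0.2688) = 0.3041.
Trapped volume = 528.0 × 0.3041 = 160.56 mL.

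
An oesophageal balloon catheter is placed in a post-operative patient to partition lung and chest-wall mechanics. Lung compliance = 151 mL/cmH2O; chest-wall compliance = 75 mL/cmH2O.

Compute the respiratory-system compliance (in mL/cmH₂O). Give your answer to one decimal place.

Lung and chest wall are elastances in series: 1/Crs = 1/CL + 1/Ccw.
1/Crs = 1/151 + 1/75 = 0.01996.
Crs = 50.1 mL/cmH2O.

50.1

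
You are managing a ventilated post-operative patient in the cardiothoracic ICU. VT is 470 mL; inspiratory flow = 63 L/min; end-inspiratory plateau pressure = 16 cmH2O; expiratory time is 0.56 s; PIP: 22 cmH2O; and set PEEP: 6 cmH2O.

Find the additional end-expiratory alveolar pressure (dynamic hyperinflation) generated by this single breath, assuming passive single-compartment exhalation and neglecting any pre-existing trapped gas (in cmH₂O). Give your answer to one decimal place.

Flow: 63 L/min ÷ 60 = 1.05 L/s.
R = (PIP − Pplat)/V̇ = (22 − 16) / 1.05 = 6.0/1.05 = 5.714 cmH2O·s/L.
C = Vt/(Pplat − PEEP) = 470.0 / (16 − 6) = 470.0/10.0 = 47.0 mL/cmH2O.
τ = R × C = 5.714 × 0.047 L/cmH2O = 0.2686 s.
Fraction remaining = e^(−Te/τ) = e^(−0.56/0.2686) = 0.1243; trapped volume = 470.0 × 0.1243 = 58.421 mL.
Additional alveolar pressure from trapping ≈ V_trapped / C = 58.421 / 47.0 = 1.243 cmH2O.

1.2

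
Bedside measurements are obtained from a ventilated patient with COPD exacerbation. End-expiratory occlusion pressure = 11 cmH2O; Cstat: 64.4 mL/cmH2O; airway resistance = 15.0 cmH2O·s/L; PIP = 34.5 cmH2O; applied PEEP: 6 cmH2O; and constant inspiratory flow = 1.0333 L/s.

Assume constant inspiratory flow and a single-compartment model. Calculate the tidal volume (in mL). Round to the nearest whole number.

515

Total PEEP = 11 cmH2O (set 6 + intrinsic 5); this is the baseline alveolar pressure.
Equation of motion (constant flow): PIP = Vt/C + R·V̇ + PEEP.
Vt/C = PIP − R·V̇ − PEEP = 34.5 − 15.5 − 11 = 8.0 cmH2O.
Vt = C × 8.0 = 64.4 × 8.0 = 515.2 mL.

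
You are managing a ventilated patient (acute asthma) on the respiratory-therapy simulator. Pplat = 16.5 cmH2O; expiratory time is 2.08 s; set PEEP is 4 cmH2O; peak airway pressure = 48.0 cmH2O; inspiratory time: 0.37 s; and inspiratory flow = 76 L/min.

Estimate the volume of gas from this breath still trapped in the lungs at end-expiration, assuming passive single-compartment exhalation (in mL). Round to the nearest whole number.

50

Flow: 76 L/min ÷ 60 = 1.2667 L/s.
Vt = flow × Ti = 1.2667 L/s × 0.37 s × 1000 mL/L = 468.68 mL.
R = (PIP − Pplat)/V̇ = (48.0 − 16.5) / 1.2667 = 31.5/1.2667 = 24.868 cmH2O·s/L.
C = Vt/(Pplat − PEEP) = 468.68 / (16.5 − 4) = 468.68/12.5 = 37.494 mL/cmH2O.
τ = R × C = 24.868 × 0.03749 L/cmH2O = 0.9323 s.
Fraction remaining = e^(−Te/τ) = e^(−2.08/0.9323) = 0.1074.
Trapped volume = 468.68 × 0.1074 = 50.336 mL.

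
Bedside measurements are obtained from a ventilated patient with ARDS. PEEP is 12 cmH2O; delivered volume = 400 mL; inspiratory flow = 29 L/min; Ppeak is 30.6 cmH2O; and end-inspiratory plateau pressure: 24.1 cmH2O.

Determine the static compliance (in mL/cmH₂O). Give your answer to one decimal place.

Cstat = Vt / (Pplat − PEEP) = 400 / (24.1 − 12) = 400 / 12.1 = 33.058 mL/cmH2O.

33.1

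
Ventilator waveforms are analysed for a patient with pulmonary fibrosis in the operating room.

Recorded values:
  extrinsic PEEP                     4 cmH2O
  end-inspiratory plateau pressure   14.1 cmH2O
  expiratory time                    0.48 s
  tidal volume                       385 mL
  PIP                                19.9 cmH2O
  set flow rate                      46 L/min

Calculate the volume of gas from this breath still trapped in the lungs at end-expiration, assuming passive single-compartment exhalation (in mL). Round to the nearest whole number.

Flow: 46 L/min ÷ 60 = 0.7667 L/s.
R = (PIP − Pplat)/V̇ = (19.9 − 14.1) / 0.7667 = 5.8/0.7667 = 7.565 cmH2O·s/L.
C = Vt/(Pplat − PEEP) = 385.0 / (14.1 − 4) = 385.0/10.1 = 38.119 mL/cmH2O.
τ = R × C = 7.565 × 0.03812 L/cmH2O = 0.2884 s.
Fraction remaining = e^(−Te/τ) = e^(−0.48/0.2884) = 0.1893.
Trapped volume = 385.0 × 0.1893 = 72.881 mL.

73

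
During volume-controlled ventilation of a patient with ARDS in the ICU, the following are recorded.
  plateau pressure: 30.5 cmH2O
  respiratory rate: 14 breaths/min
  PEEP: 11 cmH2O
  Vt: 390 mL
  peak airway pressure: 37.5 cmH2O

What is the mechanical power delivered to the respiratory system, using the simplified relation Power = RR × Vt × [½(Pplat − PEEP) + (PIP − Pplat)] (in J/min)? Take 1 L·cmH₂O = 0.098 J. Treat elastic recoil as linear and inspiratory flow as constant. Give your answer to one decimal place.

9.0

Per-breath work = Vt × [½(Pplat−PEEP) + (PIP−Pplat)] = 0.390 × [0.5×19.5 + 7.0] = 0.390 × 16.75 = 6.533 L·cmH2O.
Power = 14 × 6.533 = 91.462 L·cmH2O/min.
× 0.098 J/(L·cmH2O) → 8.963 J/min.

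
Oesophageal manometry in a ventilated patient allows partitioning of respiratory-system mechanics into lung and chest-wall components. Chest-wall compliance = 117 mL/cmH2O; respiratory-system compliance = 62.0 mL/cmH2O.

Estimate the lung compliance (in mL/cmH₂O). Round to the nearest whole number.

132

1/CL = 1/Crs − 1/Ccw.
1/CL = 1/62.0 − 1/117 = 0.007582.
CL = 131.89 mL/cmH2O.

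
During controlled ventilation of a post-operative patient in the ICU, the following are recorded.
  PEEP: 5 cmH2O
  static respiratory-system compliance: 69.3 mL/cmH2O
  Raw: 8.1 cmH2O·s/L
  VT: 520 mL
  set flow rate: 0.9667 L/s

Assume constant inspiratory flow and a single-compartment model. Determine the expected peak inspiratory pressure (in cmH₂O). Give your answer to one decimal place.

Equation of motion (constant flow): PIP = Vt/C + R·V̇ + PEEP.
PIP = 520/69.3 + 8.1×0.9667 + 5 = 7.504 + 7.83 + 5 = 20.334 cmH2O.

20.3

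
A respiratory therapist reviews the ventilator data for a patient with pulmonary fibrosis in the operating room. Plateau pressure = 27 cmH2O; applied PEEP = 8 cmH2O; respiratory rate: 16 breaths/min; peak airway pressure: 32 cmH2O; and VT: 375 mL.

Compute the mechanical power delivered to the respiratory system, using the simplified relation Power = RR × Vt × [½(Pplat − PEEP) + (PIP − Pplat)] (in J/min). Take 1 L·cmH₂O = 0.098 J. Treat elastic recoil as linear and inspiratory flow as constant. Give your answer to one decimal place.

8.5

Per-breath work = Vt × [½(Pplat−PEEP) + (PIP−Pplat)] = 0.375 × [0.5×19.0 + 5.0] = 0.375 × 14.5 = 5.438 L·cmH2O.
Power = 16 × 5.438 = 87.008 L·cmH2O/min.
× 0.098 J/(L·cmH2O) → 8.527 J/min.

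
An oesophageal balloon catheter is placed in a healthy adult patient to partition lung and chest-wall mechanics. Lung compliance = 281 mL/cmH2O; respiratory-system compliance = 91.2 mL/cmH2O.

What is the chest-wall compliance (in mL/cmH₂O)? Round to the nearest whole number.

135

1/Ccw = 1/Crs − 1/CL.
1/Ccw = 1/91.2 − 1/281 = 0.007406.
Ccw = 135.03 mL/cmH2O.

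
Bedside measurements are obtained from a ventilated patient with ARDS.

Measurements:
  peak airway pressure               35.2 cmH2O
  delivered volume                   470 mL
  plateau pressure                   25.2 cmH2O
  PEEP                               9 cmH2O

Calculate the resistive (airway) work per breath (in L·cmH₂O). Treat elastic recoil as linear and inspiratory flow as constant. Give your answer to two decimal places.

With constant inspiratory flow the resistive pressure is constant at PIP − Pplat = 35.2 − 25.2 = 10.0 cmH2O, so resistive work = 10.0 × 0.470 = 4.7 L·cmH2O.

4.70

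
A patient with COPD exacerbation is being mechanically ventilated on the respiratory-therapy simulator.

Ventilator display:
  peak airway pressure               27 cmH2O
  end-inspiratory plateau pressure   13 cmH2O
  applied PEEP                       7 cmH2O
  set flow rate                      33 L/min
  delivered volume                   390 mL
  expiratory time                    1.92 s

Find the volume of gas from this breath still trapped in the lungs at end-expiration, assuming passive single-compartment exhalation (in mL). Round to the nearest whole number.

122

Flow: 33 L/min ÷ 60 = 0.55 L/s.
R = (PIP − Pplat)/V̇ = (27 − 13) / 0.55 = 14.0/0.55 = 25.455 cmH2O·s/L.
C = Vt/(Pplat − PEEP) = 390.0 / (13 − 7) = 390.0/6.0 = 65.0 mL/cmH2O.
τ = R × C = 25.455 × 0.065 L/cmH2O = 1.655 s.
Fraction remaining = e^(−Te/τ) = e^(−1.92/1.655) = 0.3134.
Trapped volume = 390.0 × 0.3134 = 122.23 mL.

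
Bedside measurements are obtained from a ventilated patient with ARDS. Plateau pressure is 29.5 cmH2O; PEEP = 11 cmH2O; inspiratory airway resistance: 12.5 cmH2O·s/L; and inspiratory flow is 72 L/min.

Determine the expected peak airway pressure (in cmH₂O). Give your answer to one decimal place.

44.5

Flow: 72 L/min ÷ 60 = 1.2 L/s.
PIP = Pplat + Raw × flow = 29.5 + 12.5 × 1.2 = 29.5 + 15.0 = 44.5 cmH2O.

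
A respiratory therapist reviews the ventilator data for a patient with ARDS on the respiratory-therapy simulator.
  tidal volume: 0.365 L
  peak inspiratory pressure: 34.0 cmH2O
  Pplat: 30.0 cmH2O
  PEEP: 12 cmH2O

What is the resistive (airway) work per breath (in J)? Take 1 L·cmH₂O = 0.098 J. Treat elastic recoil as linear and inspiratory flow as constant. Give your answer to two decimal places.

With constant inspiratory flow the resistive pressure is constant at PIP − Pplat = 34.0 − 30.0 = 4.0 cmH2O, so resistive work = 4.0 × 0.365 = 1.46 L·cmH2O.
× 0.098 J/(L·cmH2O) → 0.1431 J.

0.14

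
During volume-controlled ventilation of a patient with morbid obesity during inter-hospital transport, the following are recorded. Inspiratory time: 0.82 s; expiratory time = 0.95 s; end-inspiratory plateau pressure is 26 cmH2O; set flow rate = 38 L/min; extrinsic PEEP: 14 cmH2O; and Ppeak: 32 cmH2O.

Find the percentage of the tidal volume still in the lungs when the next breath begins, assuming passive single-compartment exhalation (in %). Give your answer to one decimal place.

Flow: 38 L/min ÷ 60 = 0.6333 L/s.
Vt = flow × Ti = 0.6333 L/s × 0.82 s × 1000 mL/L = 519.31 mL.
R = (PIP − Pplat)/V̇ = (32 − 26) / 0.6333 = 6.0/0.6333 = 9.474 cmH2O·s/L.
C = Vt/(Pplat − PEEP) = 519.31 / (26 − 14) = 519.31/12.0 = 43.276 mL/cmH2O.
τ = R × C = 9.474 × 0.04328 L/cmH2O = 0.41 s.
Fraction remaining at end-expiration = e^(−Te/τ) = e^(−0.95/0.41) = 0.09856 → 9.856%.

9.9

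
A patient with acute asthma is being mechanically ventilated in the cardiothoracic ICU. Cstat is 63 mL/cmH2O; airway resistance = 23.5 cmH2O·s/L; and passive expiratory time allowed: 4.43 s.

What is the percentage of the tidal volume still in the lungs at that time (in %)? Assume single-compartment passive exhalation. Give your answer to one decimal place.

τ = R × C = 23.5 × 63 mL/cmH2O = 23.5 × 0.063 L/cmH2O = 1.481 s.
Passive exhalation: V(t)/V₀ = e^(−t/τ) = e^(−4.43/1.481) = 0.05023.
Fraction remaining = 0.05023 → 5.023%.

5.0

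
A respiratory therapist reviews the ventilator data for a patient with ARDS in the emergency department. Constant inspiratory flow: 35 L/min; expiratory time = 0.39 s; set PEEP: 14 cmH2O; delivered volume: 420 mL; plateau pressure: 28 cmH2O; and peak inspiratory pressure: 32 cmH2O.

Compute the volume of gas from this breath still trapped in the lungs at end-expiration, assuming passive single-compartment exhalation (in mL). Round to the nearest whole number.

Flow: 35 L/min ÷ 60 = 0.5833 L/s.
R = (PIP − Pplat)/V̇ = (32 − 28) / 0.5833 = 4.0/0.5833 = 6.858 cmH2O·s/L.
C = Vt/(Pplat − PEEP) = 420.0 / (28 − 14) = 420.0/14.0 = 30.0 mL/cmH2O.
τ = R × C = 6.858 × 0.03 L/cmH2O = 0.2057 s.
Fraction remaining = e^(−Te/τ) = e^(−0.39/0.2057) = 0.1502.
Trapped volume = 420.0 × 0.1502 = 63.084 mL.

63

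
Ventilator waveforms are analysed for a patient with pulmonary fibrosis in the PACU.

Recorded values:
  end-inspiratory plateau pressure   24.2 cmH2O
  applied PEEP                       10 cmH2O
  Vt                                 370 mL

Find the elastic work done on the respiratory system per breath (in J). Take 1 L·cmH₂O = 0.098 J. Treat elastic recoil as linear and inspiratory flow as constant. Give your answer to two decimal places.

Elastic work ≈ ½ × (Pplat − PEEP) × Vt = 0.5 × (24.2 − 10) × 0.370 L = 0.5 × 14.2 × 0.370 = 2.627 L·cmH2O.
× 0.098 J/(L·cmH2O) → 0.2574 J.

0.26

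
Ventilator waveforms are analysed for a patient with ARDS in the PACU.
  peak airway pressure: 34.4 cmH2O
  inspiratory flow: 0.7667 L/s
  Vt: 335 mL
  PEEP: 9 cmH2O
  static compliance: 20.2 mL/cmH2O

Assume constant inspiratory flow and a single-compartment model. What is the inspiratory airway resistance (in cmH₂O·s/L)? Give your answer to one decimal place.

Equation of motion (constant flow): PIP = Vt/C + R·V̇ + PEEP.
R·V̇ = PIP − Vt/C − PEEP = 34.4 − 335/20.2 − 9 = 34.4 − 16.584 − 9 = 8.816 cmH2O.
R = 8.816 / 0.7667 = 11.499 cmH2O·s/L.

11.5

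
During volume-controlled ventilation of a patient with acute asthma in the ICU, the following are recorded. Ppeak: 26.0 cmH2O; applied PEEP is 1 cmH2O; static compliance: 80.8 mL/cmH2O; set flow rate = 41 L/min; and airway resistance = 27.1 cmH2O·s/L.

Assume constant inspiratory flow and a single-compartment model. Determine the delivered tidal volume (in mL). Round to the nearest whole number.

Flow: 41 L/min ÷ 60 = 0.6833 L/s.
Equation of motion (constant flow): PIP = Vt/C + R·V̇ + PEEP.
Vt/C = PIP − R·V̇ − PEEP = 26.0 − 18.517 − 1 = 6.483 cmH2O.
Vt = C × 6.483 = 80.8 × 6.483 = 523.83 mL.

524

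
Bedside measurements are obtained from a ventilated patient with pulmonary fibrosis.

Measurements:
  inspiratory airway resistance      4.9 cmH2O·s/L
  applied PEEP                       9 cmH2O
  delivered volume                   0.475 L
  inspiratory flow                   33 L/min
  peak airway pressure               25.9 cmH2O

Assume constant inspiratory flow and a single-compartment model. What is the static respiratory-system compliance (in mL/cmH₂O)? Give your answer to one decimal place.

33.4

Flow: 33 L/min ÷ 60 = 0.55 L/s.
Equation of motion (constant flow): PIP = Vt/C + R·V̇ + PEEP.
Vt/C = PIP − R·V̇ − PEEP = 25.9 − 4.9×0.55 − 9 = 25.9 − 2.695 − 9 = 14.205 cmH2O.
C = Vt / 14.205 = 475 / 14.205 = 33.439 mL/cmH2O.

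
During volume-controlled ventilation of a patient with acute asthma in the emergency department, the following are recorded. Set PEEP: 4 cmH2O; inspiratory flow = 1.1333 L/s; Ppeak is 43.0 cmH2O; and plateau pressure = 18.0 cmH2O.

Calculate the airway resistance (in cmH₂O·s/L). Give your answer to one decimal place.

22.1

Raw = (PIP − Pplat) / flow = (43.0 − 18.0) / 1.1333 = 25.0 / 1.1333 = 22.059 cmH2O·s/L.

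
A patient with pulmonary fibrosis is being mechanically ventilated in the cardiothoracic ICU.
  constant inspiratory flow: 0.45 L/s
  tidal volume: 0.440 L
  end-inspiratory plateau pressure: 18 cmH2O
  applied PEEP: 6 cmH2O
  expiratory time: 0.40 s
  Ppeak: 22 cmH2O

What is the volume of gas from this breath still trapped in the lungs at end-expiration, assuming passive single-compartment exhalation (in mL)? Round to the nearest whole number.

129

R = (PIP − Pplat)/V̇ = (22 − 18) / 0.45 = 4.0/0.45 = 8.889 cmH2O·s/L.
C = Vt/(Pplat − PEEP) = 440.0 / (18 − 6) = 440.0/12.0 = 36.667 mL/cmH2O.
τ = R × C = 8.889 × 0.03667 L/cmH2O = 0.326 s.
Fraction remaining = e^(−Te/τ) = e^(−0.40/0.326) = 0.2932.
Trapped volume = 440.0 × 0.2932 = 129.01 mL.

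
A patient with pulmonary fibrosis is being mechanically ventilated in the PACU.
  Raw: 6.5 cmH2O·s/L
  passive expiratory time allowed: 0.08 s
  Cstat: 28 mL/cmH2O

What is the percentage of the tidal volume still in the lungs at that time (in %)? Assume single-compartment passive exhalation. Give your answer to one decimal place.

τ = R × C = 6.5 × 28 mL/cmH2O = 6.5 × 0.028 L/cmH2O = 0.182 s.
Passive exhalation: V(t)/V₀ = e^(−t/τ) = e^(−0.08/0.182) = 0.6443.
Fraction remaining = 0.6443 → 64.43%.

64.4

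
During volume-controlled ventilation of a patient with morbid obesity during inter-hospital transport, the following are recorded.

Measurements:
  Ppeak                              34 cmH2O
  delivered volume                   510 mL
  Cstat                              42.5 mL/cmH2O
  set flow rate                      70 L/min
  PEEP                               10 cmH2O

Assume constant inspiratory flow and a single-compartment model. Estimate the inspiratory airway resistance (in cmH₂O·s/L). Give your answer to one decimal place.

Flow: 70 L/min ÷ 60 = 1.1667 L/s.
Equation of motion (constant flow): PIP = Vt/C + R·V̇ + PEEP.
R·V̇ = PIP − Vt/C − PEEP = 34 − 510/42.5 − 10 = 34 − 12.0 − 10 = 12.0 cmH2O.
R = 12.0 / 1.1667 = 10.285 cmH2O·s/L.

10.3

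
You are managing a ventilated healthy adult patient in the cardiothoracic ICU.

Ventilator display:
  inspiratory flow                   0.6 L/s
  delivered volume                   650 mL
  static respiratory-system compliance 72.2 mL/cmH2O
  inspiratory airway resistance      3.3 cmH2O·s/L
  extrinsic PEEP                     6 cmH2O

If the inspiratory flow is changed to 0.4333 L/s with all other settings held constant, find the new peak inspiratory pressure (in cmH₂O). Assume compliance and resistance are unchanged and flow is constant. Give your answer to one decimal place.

16.4

PIP = Vt/C + R·V̇ + PEEP (constant-flow equation of motion).
Only the resistive term changes: ΔPIP = R × ΔV̇ = 3.3 × (0.4333 − 0.6) = 3.3 × -0.1667 = -0.5501 cmH2O.
Original PIP = 650/72.2 + 3.3×0.6 + 6 = 16.983 cmH2O; new PIP = 16.983 + (-0.5501) = 16.433 cmH2O.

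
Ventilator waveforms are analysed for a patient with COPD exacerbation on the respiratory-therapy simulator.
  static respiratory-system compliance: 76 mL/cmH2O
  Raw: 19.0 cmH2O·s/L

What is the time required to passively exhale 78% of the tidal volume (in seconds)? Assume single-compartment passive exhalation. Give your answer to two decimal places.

2.19

τ = R × C = 19.0 × 76 mL/cmH2O = 19.0 × 0.076 L/cmH2O = 1.444 s.
Exhaled fraction f = 1 − e^(−t/τ) → t = −τ·ln(1 − f) = −1.444·ln(0.22) = 2.186 s.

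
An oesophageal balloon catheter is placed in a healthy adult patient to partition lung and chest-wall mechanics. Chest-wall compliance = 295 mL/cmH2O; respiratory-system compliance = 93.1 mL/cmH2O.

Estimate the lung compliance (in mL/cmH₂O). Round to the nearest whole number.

136

1/CL = 1/Crs − 1/Ccw.
1/CL = 1/93.1 − 1/295 = 0.007351.
CL = 136.04 mL/cmH2O.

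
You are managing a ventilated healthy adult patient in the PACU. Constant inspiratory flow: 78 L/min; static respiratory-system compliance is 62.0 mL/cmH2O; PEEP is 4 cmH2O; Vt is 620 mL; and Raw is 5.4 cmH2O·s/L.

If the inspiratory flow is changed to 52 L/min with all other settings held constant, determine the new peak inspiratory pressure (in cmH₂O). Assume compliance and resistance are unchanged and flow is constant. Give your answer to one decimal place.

Flow: 78 L/min ÷ 60 = 1.3 L/s.
New flow: 52 L/min ÷ 60 = 0.8667 L/s.
PIP = Vt/C + R·V̇ + PEEP (constant-flow equation of motion).
Only the resistive term changes: ΔPIP = R × ΔV̇ = 5.4 × (0.8667 − 1.3) = 5.4 × -0.4333 = -2.34 cmH2O.
Original PIP = 620/62.0 + 5.4×1.3 + 4 = 21.02 cmH2O; new PIP = 21.02 + (-2.34) = 18.68 cmH2O.

18.7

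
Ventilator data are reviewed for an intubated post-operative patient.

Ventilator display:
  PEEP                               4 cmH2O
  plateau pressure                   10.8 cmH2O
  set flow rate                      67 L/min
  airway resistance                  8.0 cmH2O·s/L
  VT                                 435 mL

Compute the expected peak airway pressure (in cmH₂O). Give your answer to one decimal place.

19.7

Flow: 67 L/min ÷ 60 = 1.1167 L/s.
PIP = Pplat + Raw × flow = 10.8 + 8.0 × 1.1167 = 10.8 + 8.934 = 19.734 cmH2O.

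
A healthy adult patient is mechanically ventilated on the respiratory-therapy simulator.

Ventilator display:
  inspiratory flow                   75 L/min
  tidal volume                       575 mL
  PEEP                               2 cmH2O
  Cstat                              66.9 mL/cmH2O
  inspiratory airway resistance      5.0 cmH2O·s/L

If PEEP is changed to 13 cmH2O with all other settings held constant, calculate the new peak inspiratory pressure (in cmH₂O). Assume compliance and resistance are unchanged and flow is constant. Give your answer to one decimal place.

Flow: 75 L/min ÷ 60 = 1.25 L/s.
PIP = Vt/C + R·V̇ + PEEP (constant-flow equation of motion).
Only the baseline term changes: ΔPIP = ΔPEEP = 13 − 2 = 11.0 cmH2O.
Original PIP = 575/66.9 + 5.0×1.25 + 2 = 16.845 cmH2O; new PIP = 16.845 + (11.0) = 27.845 cmH2O.

27.8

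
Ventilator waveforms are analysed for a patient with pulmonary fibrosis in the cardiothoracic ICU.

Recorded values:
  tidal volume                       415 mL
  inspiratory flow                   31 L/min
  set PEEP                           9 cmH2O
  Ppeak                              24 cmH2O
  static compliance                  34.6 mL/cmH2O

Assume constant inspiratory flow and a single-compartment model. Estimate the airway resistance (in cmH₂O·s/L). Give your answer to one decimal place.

Flow: 31 L/min ÷ 60 = 0.5167 L/s.
Equation of motion (constant flow): PIP = Vt/C + R·V̇ + PEEP.
R·V̇ = PIP − Vt/C − PEEP = 24 − 415/34.6 − 9 = 24 − 11.994 − 9 = 3.006 cmH2O.
R = 3.006 / 0.5167 = 5.818 cmH2O·s/L.

5.8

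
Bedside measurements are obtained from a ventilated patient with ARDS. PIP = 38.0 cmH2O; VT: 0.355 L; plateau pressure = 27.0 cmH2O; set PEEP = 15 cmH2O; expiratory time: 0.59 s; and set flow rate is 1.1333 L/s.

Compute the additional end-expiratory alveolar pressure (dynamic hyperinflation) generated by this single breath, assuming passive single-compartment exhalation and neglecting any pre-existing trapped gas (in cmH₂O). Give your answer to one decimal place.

R = (PIP − Pplat)/V̇ = (38.0 − 27.0) / 1.1333 = 11.0/1.1333 = 9.706 cmH2O·s/L.
C = Vt/(Pplat − PEEP) = 355.0 / (27.0 − 15) = 355.0/12.0 = 29.583 mL/cmH2O.
τ = R × C = 9.706 × 0.02958 L/cmH2O = 0.2871 s.
Fraction remaining = e^(−Te/τ) = e^(−0.59/0.2871) = 0.1281; trapped volume = 355.0 × 0.1281 = 45.476 mL.
Additional alveolar pressure from trapping ≈ V_trapped / C = 45.476 / 29.583 = 1.537 cmH2O.

1.5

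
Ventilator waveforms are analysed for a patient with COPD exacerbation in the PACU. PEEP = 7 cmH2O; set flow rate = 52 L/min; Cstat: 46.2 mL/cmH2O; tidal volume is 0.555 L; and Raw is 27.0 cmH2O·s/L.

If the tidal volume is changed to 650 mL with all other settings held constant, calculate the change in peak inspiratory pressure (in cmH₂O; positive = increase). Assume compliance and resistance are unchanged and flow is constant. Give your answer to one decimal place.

PIP = Vt/C + R·V̇ + PEEP (constant-flow equation of motion).
Only the elastic term changes: ΔPIP = ΔVt / C = (650 − 555) / 46.2 = 2.056 cmH2O.

2.1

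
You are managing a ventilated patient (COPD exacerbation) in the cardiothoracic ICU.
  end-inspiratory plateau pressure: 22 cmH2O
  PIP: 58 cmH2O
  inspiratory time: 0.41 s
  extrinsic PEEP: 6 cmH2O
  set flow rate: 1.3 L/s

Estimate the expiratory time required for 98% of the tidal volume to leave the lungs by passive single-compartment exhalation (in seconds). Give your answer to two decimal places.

3.61

Vt = flow × Ti = 1.3 L/s × 0.41 s × 1000 mL/L = 533.0 mL.
R = (PIP − Pplat)/V̇ = (58 − 22) / 1.3 = 36.0/1.3 = 27.692 cmH2O·s/L.
C = Vt/(Pplat − PEEP) = 533.0 / (22 − 6) = 533.0/16.0 = 33.313 mL/cmH2O.
τ = R × C = 27.692 × 0.03331 L/cmH2O = 0.9224 s.
t = −τ·ln(1 − 0.98) = −0.9224·ln(0.02) = 3.608 s.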